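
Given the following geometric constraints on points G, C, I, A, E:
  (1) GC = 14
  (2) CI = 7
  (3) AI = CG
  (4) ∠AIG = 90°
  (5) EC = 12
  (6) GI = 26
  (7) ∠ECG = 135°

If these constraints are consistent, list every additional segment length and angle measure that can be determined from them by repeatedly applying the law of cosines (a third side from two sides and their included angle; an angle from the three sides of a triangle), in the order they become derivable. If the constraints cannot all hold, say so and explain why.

These constraints are not satisfiable: by the triangle inequality in triangle CGI, (1) GC = 14 and (2) CI = 7 force GI ≤ 14 + 7 = 21, but (6) says GI = 26. No planar figure meets all of them, so nothing further can be derived.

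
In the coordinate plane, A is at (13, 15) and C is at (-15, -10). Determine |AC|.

d = sqrt((-15 - 13)^2 + (-10 - 15)^2)
d = sqrt(-28^2 + -25^2)
d = sqrt(784 + 625)
d = sqrt(1409)

sqrt(1409)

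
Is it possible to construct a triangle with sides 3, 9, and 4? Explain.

The longest side is 9. The other two sides sum to 3 + 4 = 7.
Since 7 ≤ 9, the two shorter sides cannot reach around to close the triangle.

No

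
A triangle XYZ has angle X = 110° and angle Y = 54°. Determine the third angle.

By the triangle angle sum property, the three interior angles of any triangle add up to 180°.
We know angle X = 110° and angle Y = 54°, so their sum is 164°.
Therefore angle Z = 180° - 164° = 16°.

16 degrees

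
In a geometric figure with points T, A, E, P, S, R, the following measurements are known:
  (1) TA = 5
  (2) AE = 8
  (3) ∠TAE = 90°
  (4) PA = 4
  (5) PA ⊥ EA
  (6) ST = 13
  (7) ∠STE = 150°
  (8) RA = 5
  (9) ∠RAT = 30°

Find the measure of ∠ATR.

Step 1: By the law of cosines on triangle TAR: TR² = 5² + 5² − 2·5·5·cos(30°) = 6.7, so TR ≈ 2.59.
Step 2: By the inverse law of cosines on triangle ATR: cos(∠ATR) = (5² + 2.59² − 5²) / (2·5·2.59) = 6.7/25.88 = 0.2588, so ∠ATR = 75°.

Therefore, the measure of angle ∠ATR = 75°.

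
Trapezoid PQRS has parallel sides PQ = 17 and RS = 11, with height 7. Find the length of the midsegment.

midsegment = (17 + 11) / 2 = 28 / 2 = 14

14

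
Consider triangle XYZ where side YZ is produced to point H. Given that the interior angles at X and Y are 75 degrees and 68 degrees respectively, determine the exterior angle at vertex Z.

Exterior angle = 75 + 68 = 143 degrees (exterior angle theorem).

143 degrees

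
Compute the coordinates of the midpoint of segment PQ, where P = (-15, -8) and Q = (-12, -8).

The midpoint is the point halfway along the segment.
Move half the horizontal distance: -15 + (-12 - -15)/2 = -15 + 3/2 = -27/2
Move half the vertical distance: -8 + (-8 - -8)/2 = -8 + 0/2 = -8
Midpoint = (-27/2, -8)

(-27/2, -8)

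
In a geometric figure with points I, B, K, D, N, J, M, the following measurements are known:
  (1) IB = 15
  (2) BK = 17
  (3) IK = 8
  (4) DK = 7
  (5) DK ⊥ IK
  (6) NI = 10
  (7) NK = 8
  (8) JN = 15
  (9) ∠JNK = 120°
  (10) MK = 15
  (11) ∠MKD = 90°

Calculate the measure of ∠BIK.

Step 1: By the inverse law of cosines on triangle BIK: cos(∠BIK) = (15² + 8² − 17²) / (2·15·8) = 0/240 = 0, so ∠BIK = 90°.

Therefore, the measure of angle ∠BIK = 90°.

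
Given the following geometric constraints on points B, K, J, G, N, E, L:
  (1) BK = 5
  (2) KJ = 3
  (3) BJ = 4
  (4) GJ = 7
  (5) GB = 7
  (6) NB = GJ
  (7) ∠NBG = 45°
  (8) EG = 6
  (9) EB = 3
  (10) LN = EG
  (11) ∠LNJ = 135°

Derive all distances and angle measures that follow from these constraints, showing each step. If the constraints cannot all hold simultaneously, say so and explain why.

The constraints are consistent.

From the given relations:
  NB = GJ = 7
  LN = EG = 6

Step 1: From GB = 7, BN = 7, and ∠GBN = 45°, by the law of cosines:
  GN² = GB² + BN² - 2·GB·BN·cos(45°) = 49 + 49 - 69.3 = 28.7
  GN ≈ 5.36

Step 2: From BE = 3, BG = 7, EG = 6, by the inverse law of cosines:
  cos(∠EBG) = (BE² + BG² - EG²) / (2·BE·BG)
  ∠EBG = 58.41°

Step 3: From BG = 7, BJ = 4, GJ = 7, by the inverse law of cosines:
  cos(∠GBJ) = (BG² + BJ² - GJ²) / (2·BG·BJ)
  ∠GBJ = 73.4°

Step 4: From BJ = 4, BK = 5, JK = 3, by the inverse law of cosines:
  cos(∠JBK) = (BJ² + BK² - JK²) / (2·BJ·BK)
  ∠JBK = 36.87°

Step 5: From KB = 5, KJ = 3, BJ = 4, by the inverse law of cosines:
  cos(∠BKJ) = (KB² + KJ² - BJ²) / (2·KB·KJ)
  ∠BKJ = 53.13°

Step 6: From JB = 4, JG = 7, BG = 7, by the inverse law of cosines:
  cos(∠BJG) = (JB² + JG² - BG²) / (2·JB·JG)
  ∠BJG = 73.4°

Step 7: From JB = 4, JK = 3, BK = 5, by the inverse law of cosines:
  cos(∠BJK) = (JB² + JK² - BK²) / (2·JB·JK)
  ∠BJK = 90°

Step 8: From GB = 7, GE = 6, BE = 3, by the inverse law of cosines:
  cos(∠BGE) = (GB² + GE² - BE²) / (2·GB·GE)
  ∠BGE = 25.21°

Step 9: From GB = 7, GJ = 7, BJ = 4, by the inverse law of cosines:
  cos(∠BGJ) = (GB² + GJ² - BJ²) / (2·GB·GJ)
  ∠BGJ = 33.2°

Step 10: From EB = 3, EG = 6, BG = 7, by the inverse law of cosines:
  cos(∠BEG) = (EB² + EG² - BG²) / (2·EB·EG)
  ∠BEG = 96.38°

Step 11: From GB = 7, GN = 5.36, BN = 7, by the inverse law of cosines:
  cos(∠BGN) = (GB² + GN² - BN²) / (2·GB·GN)
  ∠BGN = 67.5°

Step 12: From NB = 7, NG = 5.36, BG = 7, by the inverse law of cosines:
  cos(∠BNG) = (NB² + NG² - BG²) / (2·NB·NG)
  ∠BNG = 67.5°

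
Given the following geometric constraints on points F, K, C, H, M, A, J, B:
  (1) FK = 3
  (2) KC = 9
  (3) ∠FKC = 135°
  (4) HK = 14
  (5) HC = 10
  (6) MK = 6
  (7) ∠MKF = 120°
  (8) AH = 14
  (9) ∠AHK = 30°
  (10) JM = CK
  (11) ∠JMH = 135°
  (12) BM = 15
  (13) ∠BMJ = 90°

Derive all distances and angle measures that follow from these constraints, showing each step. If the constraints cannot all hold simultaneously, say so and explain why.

The constraints are consistent.

From the given relations:
  JM = CK = 9

Step 1: From FK = 3, KC = 9, and ∠FKC = 135°, by the law of cosines:
  FC² = FK² + KC² - 2·FK·KC·cos(135°) = 9 + 81 + 38.18 = 128.2
  FC ≈ 11.32

Step 2: From FK = 3, KM = 6, and ∠FKM = 120°, by the law of cosines:
  FM² = FK² + KM² - 2·FK·KM·cos(120°) = 9 + 36 + 18 = 63
  FM = 3·√7

Step 3: From KH = 14, HA = 14, and ∠KHA = 30°, by the law of cosines:
  KA² = KH² + HA² - 2·KH·HA·cos(30°) = 196 + 196 - 339.5 = 52.52
  KA ≈ 7.25

Step 4: From JM = 9, MB = 15, and ∠JMB = 90°, by the law of cosines:
  JB² = JM² + MB² - 2·JM·MB·cos(90°) = 81 + 225 - 0 = 306
  JB = 3·√34

Step 5: From KC = 9, KH = 14, CH = 10, by the inverse law of cosines:
  cos(∠CKH) = (KC² + KH² - CH²) / (2·KC·KH)
  ∠CKH = 45.38°

Step 6: From CH = 10, CK = 9, HK = 14, by the inverse law of cosines:
  cos(∠HCK) = (CH² + CK² - HK²) / (2·CH·CK)
  ∠HCK = 94.78°

Step 7: From HC = 10, HK = 14, CK = 9, by the inverse law of cosines:
  cos(∠CHK) = (HC² + HK² - CK²) / (2·HC·HK)
  ∠CHK = 39.84°

Step 8: From FC = 11.32, FK = 3, CK = 9, by the inverse law of cosines:
  cos(∠CFK) = (FC² + FK² - CK²) / (2·FC·FK)
  ∠CFK = 34.2°

Step 9: From FK = 3, FM = 3·√7, KM = 6, by the inverse law of cosines:
  cos(∠KFM) = (FK² + FM² - KM²) / (2·FK·FM)
  ∠KFM = 40.89°

Step 10: From KA = 7.25, KH = 14, AH = 14, by the inverse law of cosines:
  cos(∠AKH) = (KA² + KH² - AH²) / (2·KA·KH)
  ∠AKH = 75°

Step 11: From CF = 11.32, CK = 9, FK = 3, by the inverse law of cosines:
  cos(∠FCK) = (CF² + CK² - FK²) / (2·CF·CK)
  ∠FCK = 10.8°

Step 12: From MF = 3·√7, MK = 6, FK = 3, by the inverse law of cosines:
  cos(∠FMK) = (MF² + MK² - FK²) / (2·MF·MK)
  ∠FMK = 19.11°

Step 13: From AH = 14, AK = 7.25, HK = 14, by the inverse law of cosines:
  cos(∠HAK) = (AH² + AK² - HK²) / (2·AH·AK)
  ∠HAK = 75°

Step 14: From JB = 3·√34, JM = 9, BM = 15, by the inverse law of cosines:
  cos(∠BJM) = (JB² + JM² - BM²) / (2·JB·JM)
  ∠BJM = 59.04°

Step 15: From BJ = 3·√34, BM = 15, JM = 9, by the inverse law of cosines:
  cos(∠JBM) = (BJ² + BM² - JM²) / (2·BJ·BM)
  ∠JBM = 30.96°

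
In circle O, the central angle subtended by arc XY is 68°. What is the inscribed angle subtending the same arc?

By the inscribed angle theorem, the inscribed angle is half the central angle.
Inscribed angle = 68° / 2 = 34°

34°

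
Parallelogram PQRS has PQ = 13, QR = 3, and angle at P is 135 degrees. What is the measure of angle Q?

In a parallelogram, consecutive angles are supplementary (sum to 180°).
angle Q = 180 - angle P
angle Q = 180 - 135
angle Q = 45 degrees

45 degrees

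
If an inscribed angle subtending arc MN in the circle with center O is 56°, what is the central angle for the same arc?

The inscribed angle theorem states that a central angle is always twice any inscribed angle that subtends the same arc.
Since the inscribed angle is 56°, the central angle = 2 × 56° = 112°.

112°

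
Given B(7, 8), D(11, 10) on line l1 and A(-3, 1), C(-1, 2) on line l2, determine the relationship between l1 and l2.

Slope of line 1: m1 = (10 - 8)/(11 - 7) = 2/4 = 1/2
Slope of line 2: m2 = (2 - 1)/(-1 - -3) = 1/2 = 1/2
Two lines are parallel if and only if they have equal slopes (or both are vertical).
Here m1 = m2 = 1/2, confirming the lines are parallel.

Parallel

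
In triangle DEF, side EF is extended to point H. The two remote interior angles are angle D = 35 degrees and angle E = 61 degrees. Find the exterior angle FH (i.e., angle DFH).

The interior angle at F is 180 - 35 - 61 = 84 degrees.
The exterior angle and interior angle at F are supplementary:
Exterior angle = 180 - 84 = 96 degrees.

96 degrees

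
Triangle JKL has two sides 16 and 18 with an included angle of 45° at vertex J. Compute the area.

When two sides and the included angle are known, the area formula is (1/2)ab sin(C).
The height from one side to the opposite vertex is 18 sin(45°) = 9*sqrt(2).
Area = (1/2) * 16 * 9*sqrt(2) = 72*sqrt(2).

72*sqrt(2)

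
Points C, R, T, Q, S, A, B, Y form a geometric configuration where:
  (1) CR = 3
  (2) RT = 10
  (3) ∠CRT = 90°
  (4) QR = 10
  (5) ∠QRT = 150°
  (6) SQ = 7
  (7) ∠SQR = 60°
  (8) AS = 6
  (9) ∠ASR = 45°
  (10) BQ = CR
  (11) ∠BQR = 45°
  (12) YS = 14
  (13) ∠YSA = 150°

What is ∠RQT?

Step 1: By the law of cosines on triangle QRT: QT² = 10² + 10² − 2·10·10·cos(150°) = 373.21, so QT ≈ 19.32.
Step 2: By the inverse law of cosines on triangle RQT: cos(∠RQT) = (10² + 19.32² − 10²) / (2·10·19.32) = 373.21/386.37 = 0.9659, so ∠RQT = 15°.

Therefore, the measure of angle ∠RQT = 15°.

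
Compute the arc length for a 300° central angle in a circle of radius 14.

The full circumference is 2πr = 2π(14) = 28*pi.
The arc spans 300° out of 360°, which is a fraction of 5/6.
Arc length = 28*pi × 5/6 = 70*pi/3.

70*pi/3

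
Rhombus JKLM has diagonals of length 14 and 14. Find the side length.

Half-diagonals are 7 and 7. side = sqrt(7^2 + 7^2) = sqrt(98) = 7*sqrt(2)

7*sqrt(2)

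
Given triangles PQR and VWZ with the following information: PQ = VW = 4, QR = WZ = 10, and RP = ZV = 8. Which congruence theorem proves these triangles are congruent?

The given information provides:
PQ = VW = 4, QR = WZ = 10, and RP = ZV = 8
This matches the SSS congruence theorem.
All three pairs of corresponding sides are equal (Side-Side-Side).

SSS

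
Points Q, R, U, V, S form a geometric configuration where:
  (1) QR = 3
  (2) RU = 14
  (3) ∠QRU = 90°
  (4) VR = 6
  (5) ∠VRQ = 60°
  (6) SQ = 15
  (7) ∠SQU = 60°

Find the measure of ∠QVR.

Step 1: By the law of cosines on triangle VRQ: VQ² = 6² + 3² − 2·6·3·cos(60°) = 27, so VQ = 3·√3.
Step 2: By the inverse law of cosines on triangle QVR: cos(∠QVR) = ((3·√3)² + 6² − 3²) / (2·3·√3·6) = 54/62.35 = 0.866, so ∠QVR = 30°.

Therefore, the measure of angle ∠QVR = 30°.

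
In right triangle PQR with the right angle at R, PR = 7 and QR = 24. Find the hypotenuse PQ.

PQ = sqrt(7^2 + 24^2) = sqrt(625) = 25

25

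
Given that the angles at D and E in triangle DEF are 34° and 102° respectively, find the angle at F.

By the triangle angle sum property, the three interior angles of any triangle add up to 180°.
We know angle D = 34° and angle E = 102°, so their sum is 136°.
Therefore angle F = 180° - 136° = 44°.

44 degrees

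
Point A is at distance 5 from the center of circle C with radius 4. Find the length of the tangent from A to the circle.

tangent = √(d² - r²) = √(5² - 4²) = √(25 - 16) = √9 = 3

3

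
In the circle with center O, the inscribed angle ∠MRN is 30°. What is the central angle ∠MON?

Central angle = 2 × 30° = 60° (inscribed angle theorem).

60°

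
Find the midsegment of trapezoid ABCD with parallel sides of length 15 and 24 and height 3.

The midsegment (median) of a trapezoid connects the midpoints of the non-parallel sides.
Its length is the average of the two bases: (15 + 24) / 2 = 39/2.

39/2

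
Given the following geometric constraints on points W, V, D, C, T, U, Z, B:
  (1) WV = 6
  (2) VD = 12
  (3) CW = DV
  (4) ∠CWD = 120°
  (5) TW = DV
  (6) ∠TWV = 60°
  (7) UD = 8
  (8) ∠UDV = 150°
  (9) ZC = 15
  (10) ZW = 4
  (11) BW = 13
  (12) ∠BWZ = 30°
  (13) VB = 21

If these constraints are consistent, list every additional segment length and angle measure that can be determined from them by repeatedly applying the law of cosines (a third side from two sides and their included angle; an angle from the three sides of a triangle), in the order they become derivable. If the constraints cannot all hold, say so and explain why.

These constraints are not satisfiable: by the triangle inequality in triangle WVB, (1) WV = 6 and (11) BW = 13 force VB ≤ 6 + 13 = 19, but (13) says VB = 21. No planar figure meets all of them, so nothing further can be derived.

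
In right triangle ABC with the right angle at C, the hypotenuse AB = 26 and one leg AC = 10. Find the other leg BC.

By the Pythagorean theorem: BC^2 = AB^2 - AC^2
BC^2 = 26^2 - 10^2 = 676 - 100 = 576
BC = sqrt(576) = 24

24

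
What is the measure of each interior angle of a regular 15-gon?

Each interior angle of a regular n-gon is (n - 2) * 180 / n.
For n = 15: (15 - 2) * 180 / 15 = 2340/15 = 156 degrees.

156 degrees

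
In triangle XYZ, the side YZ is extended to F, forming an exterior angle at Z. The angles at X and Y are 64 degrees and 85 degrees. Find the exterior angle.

By the exterior angle theorem, an exterior angle of a triangle equals the sum of the two remote interior angles.
Exterior angle = angle X + angle Y
Exterior angle = 64 + 85 = 149 degrees

149 degrees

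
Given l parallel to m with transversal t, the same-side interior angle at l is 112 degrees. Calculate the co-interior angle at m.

Co-interior (same-side interior) angles are between the parallel lines on the same side of the transversal.
Unlike corresponding or alternate interior angles, they are supplementary rather than equal.
So the angle = 180 - 112 = 68 degrees.

68 degrees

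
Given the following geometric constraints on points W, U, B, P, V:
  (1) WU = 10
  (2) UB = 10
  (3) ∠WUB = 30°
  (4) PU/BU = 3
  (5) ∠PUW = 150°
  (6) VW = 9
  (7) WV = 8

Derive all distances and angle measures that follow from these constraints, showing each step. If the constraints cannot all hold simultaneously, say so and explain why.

These constraints are not satisfiable: (6) VW = 9 and (7) WV = 8 assign two different lengths to the same segment. No planar figure meets all of them, so nothing further can be derived.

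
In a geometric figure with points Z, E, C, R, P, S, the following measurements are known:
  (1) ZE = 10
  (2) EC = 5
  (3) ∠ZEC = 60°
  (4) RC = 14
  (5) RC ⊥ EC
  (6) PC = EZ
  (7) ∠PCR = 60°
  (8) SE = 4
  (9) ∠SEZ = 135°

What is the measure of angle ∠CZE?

Step 1: By the law of cosines on triangle ZEC: ZC² = 10² + 5² − 2·10·5·cos(60°) = 75, so ZC = 5·√3.
Step 2: By the inverse law of cosines on triangle CZE: cos(∠CZE) = ((5·√3)² + 10² − 5²) / (2·5·√3·10) = 150/173.21 = 0.866, so ∠CZE = 30°.

Therefore, the measure of angle ∠CZE = 30°.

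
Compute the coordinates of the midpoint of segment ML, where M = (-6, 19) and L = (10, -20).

The midpoint is the average of the coordinates:
x: (-6 + 10)/2 = 2
y: (19 + -20)/2 = -1/2
Midpoint = (2, -1/2)

(2, -1/2)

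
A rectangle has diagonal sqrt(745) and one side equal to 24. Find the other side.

b = sqrt(d^2 - a^2) = sqrt(745 - 576) = sqrt(169) = 13

13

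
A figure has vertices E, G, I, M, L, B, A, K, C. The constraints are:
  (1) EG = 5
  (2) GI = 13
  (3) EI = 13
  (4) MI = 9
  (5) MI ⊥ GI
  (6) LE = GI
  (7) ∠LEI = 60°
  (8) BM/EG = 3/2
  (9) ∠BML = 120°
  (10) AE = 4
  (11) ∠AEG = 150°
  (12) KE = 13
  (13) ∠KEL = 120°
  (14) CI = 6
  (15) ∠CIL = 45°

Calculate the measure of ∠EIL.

From the given relations: LE = GI = 13.
Step 1: By the law of cosines on triangle IEL: IL² = 13² + 13² − 2·13·13·cos(60°) = 169, so IL = 13.
Step 2: By the inverse law of cosines on triangle EIL: cos(∠EIL) = (13² + 13² − 13²) / (2·13·13) = 169/338 = 0.5, so ∠EIL = 60°.

Therefore, the measure of angle ∠EIL = 60°.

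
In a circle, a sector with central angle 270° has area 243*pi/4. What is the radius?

The sector covers 270°/360° = 3/4 of the full circle.
Full circle area = 243*pi/4 / 3/4 = 81*pi.
Since full area = πr², we get r² = 81*pi/π = 81, so r = 9.

9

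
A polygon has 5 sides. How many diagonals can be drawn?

Each of the 5 vertices connects to 2 non-adjacent vertices via diagonals.
Total connections = 5 × 2 = 10, but each diagonal is counted twice.
Number of diagonals = 10 / 2 = 5.

5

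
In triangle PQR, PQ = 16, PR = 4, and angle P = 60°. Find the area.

When two sides and the included angle are known, the area formula is (1/2)ab sin(C).
The height from one side to the opposite vertex is 4 sin(60°) = 2*sqrt(3).
Area = (1/2) * 16 * 2*sqrt(3) = 16*sqrt(3).

16*sqrt(3)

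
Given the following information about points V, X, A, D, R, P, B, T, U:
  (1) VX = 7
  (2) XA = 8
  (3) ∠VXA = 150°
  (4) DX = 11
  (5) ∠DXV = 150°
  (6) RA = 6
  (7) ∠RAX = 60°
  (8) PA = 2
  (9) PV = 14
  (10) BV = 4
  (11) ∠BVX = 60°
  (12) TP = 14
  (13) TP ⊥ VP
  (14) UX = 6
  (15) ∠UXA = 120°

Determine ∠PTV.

Step 1: By the law of cosines on triangle TPV: TV² = 14² + 14² − 2·14·14·cos(90°) = 392, so TV = 14·√2.
Step 2: By the inverse law of cosines on triangle PTV: cos(∠PTV) = (14² + (14·√2)² − 14²) / (2·14·14·√2) = 392/554.37 = 0.7071, so ∠PTV = 45°.

Therefore, the measure of angle ∠PTV = 45°.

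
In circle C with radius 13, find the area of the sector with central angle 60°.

Sector area = π(13²)(1/6) = 169*pi/6

169*pi/6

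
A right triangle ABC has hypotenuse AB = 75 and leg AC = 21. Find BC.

By the Pythagorean theorem: BC^2 = AB^2 - AC^2
BC^2 = 75^2 - 21^2 = 5625 - 441 = 5184
BC = sqrt(5184) = 72

72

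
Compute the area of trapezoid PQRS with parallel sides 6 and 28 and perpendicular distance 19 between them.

A trapezoid's area equals the midsegment times the height.
The midsegment is (6 + 28) / 2 = 17.
Area = 17 * 19 = 323.

323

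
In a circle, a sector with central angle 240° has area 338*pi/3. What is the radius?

Sector area A = πr² × θ/360, so r² = 360A / (πθ).
r² = 360 × 338*pi/3 / (π × 240)
r² = 169
r = 13

13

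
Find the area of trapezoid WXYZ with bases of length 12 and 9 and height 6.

A trapezoid's area equals the midsegment times the height.
The midsegment is (12 + 9) / 2 = 21/2.
Area = 21/2 * 6 = 63.

63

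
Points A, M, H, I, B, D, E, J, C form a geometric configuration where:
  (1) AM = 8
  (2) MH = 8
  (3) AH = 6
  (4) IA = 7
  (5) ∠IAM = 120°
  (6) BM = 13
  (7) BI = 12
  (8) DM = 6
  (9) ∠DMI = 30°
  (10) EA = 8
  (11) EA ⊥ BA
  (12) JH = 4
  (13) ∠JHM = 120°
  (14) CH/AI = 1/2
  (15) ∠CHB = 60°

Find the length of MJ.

Step 1: By the law of cosines on triangle MHJ: MJ² = 8² + 4² − 2·8·4·cos(120°) = 112, so MJ = 4·√7.

Therefore, the length of MJ = 4·√7.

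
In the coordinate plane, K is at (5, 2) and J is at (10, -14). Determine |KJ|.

d = sqrt((10 - 5)^2 + (-14 - 2)^2)
d = sqrt(5^2 + -16^2)
d = sqrt(25 + 256)
d = sqrt(281)

sqrt(281)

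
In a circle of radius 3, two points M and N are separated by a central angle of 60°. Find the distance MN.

Chord = 2(3) sin(30°) = 3

3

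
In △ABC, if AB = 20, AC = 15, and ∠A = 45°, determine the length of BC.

Law of cosines: BC^2 = 20^2 + 15^2 - 2(20)(15)cos(45°) = 625 - 300*sqrt(2), so BC = 5*sqrt(25 - 12*sqrt(2)).

5*sqrt(25 - 12*sqrt(2))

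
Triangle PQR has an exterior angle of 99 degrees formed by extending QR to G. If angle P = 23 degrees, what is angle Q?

The exterior angle theorem states that an exterior angle equals the sum of the two non-adjacent interior angles.
So 99 = 23 + angle Q, which gives angle Q = 99 - 23 = 76 degrees.

76 degrees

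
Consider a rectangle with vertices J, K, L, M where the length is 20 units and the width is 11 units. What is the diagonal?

A rectangle's diagonal splits it into two right triangles, with the diagonal as the hypotenuse.
By the Pythagorean theorem, d^2 = 20^2 + 11^2 = 521.
Therefore d = sqrt(521).

sqrt(521)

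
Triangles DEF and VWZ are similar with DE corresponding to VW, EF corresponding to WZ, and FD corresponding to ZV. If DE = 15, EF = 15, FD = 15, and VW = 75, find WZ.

Since the triangles are similar, the ratio of corresponding sides is constant.
Scale factor k = VW / DE = 75 / 15 = 5
WZ = k * EF = 5 * 15 = 75

75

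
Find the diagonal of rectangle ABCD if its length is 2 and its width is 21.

Using the Pythagorean theorem:
d² = 2² + 21² = 4 + 441 = 445
d = sqrt(445)

sqrt(445)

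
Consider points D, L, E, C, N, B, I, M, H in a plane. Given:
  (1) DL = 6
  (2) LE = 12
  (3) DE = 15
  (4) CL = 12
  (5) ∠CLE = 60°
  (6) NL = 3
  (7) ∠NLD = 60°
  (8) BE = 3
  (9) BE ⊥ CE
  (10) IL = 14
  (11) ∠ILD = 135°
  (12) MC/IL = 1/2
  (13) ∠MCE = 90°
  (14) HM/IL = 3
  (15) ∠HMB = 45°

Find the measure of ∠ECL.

Step 1: By the law of cosines on triangle CLE: CE² = 12² + 12² − 2·12·12·cos(60°) = 144, so CE = 12.
Step 2: By the inverse law of cosines on triangle ECL: cos(∠ECL) = (12² + 12² − 12²) / (2·12·12) = 144/288 = 0.5, so ∠ECL = 60°.

Therefore, the measure of angle ∠ECL = 60°.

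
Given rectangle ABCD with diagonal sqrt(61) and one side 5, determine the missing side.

Using the Pythagorean theorem: d^2 = a^2 + b^2
b^2 = d^2 - a^2
b^2 = 61 - 25
b^2 = 36
b = sqrt(36) = 6

6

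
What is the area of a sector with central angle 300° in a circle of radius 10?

Sector area = π(10²)(5/6) = 250*pi/3

250*pi/3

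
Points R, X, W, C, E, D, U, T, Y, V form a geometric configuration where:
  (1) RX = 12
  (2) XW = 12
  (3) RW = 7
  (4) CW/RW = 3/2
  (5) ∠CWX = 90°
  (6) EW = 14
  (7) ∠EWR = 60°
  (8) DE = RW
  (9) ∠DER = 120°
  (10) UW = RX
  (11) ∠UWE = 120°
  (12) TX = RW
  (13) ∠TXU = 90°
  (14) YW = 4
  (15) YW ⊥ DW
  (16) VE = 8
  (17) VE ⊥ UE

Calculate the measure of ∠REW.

Step 1: By the law of cosines on triangle EWR: ER² = 14² + 7² − 2·14·7·cos(60°) = 147, so ER = 7·√3.
Step 2: By the inverse law of cosines on triangle REW: cos(∠REW) = ((7·√3)² + 14² − 7²) / (2·7·√3·14) = 294/339.48 = 0.866, so ∠REW = 30°.

Therefore, the measure of angle ∠REW = 30°.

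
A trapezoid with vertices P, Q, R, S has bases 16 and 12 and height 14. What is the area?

Area = (16 + 12) * 14 / 2 = 392 / 2 = 196

196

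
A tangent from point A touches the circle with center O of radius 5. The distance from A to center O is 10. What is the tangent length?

tangent = √(d² - r²) = √(10² - 5²) = √(100 - 25) = √75 = 5*sqrt(3)

5*sqrt(3)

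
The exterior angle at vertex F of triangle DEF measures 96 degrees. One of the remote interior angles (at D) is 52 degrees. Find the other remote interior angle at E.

angle E = 96 - 52 = 44 degrees (exterior angle theorem).

44 degrees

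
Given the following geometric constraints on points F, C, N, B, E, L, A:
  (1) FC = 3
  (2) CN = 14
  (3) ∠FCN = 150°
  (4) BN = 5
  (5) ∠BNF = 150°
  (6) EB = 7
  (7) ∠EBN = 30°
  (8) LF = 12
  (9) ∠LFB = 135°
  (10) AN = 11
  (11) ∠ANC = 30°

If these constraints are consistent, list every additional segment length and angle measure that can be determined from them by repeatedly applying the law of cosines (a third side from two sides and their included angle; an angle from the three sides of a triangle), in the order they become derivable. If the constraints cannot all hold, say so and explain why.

The constraints are consistent. Derivable facts, in order:
After 1 step:
- CA ≈ 7.09
- FN ≈ 16.67
- NE ≈ 3.66
After 2 steps:
- FB ≈ 21.14
- ∠ACN = 50.87°
- ∠BEN = 43.12°
- ∠BNE = 106.88°
- ∠CAN = 99.13°
- ∠CFN = 24.84°
- ∠CNF = 5.16°
After 3 steps:
- BL ≈ 30.82
- ∠BFN = 6.79°
- ∠FBN = 23.21°
After 4 steps:
- ∠BLF = 29.02°
- ∠FBL = 15.98°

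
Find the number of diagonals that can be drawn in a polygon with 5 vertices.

Each of the 5 vertices connects to 2 non-adjacent vertices via diagonals.
Total connections = 5 × 2 = 10, but each diagonal is counted twice.
Number of diagonals = 10 / 2 = 5.

5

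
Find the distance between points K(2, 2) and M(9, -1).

d = sqrt((7)^2 + (-3)^2) = sqrt(58)

sqrt(58)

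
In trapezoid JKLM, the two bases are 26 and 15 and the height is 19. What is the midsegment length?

The midsegment of a trapezoid = (base1 + base2) / 2
midsegment = (26 + 15) / 2
midsegment = 41 / 2
midsegment = 41/2

41/2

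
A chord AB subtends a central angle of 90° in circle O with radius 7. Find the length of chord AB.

Chord length = 2r sin(θ/2)
= 2 × 7 × sin(90°/2)
= 2 × 7 × sin(45°)
= 7*sqrt(2)

7*sqrt(2)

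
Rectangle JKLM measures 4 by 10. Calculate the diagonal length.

d = sqrt(4^2 + 10^2) = sqrt(116) = 2*sqrt(29)

2*sqrt(29)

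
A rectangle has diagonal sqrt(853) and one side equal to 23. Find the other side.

Using the Pythagorean theorem: d^2 = a^2 + b^2
b^2 = d^2 - a^2
b^2 = 853 - 529
b^2 = 324
b = sqrt(324) = 18

18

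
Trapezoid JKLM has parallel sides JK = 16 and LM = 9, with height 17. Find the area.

Area of a trapezoid = (base1 + base2) * height / 2
Area = (16 + 9) * 17 / 2
Area = 25 * 17 / 2
Area = 425 / 2
Area = 425/2

425/2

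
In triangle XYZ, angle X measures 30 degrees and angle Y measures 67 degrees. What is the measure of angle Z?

angle Z = 180 - 30 - 67 = 83 degrees.

83 degrees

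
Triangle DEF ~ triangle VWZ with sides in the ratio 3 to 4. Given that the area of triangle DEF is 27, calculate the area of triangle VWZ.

Area ratio = (3/4)^2 = 9/16. Area of VWZ = 27 * 16/9 = 48.

48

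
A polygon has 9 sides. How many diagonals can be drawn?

Total line segments between 9 vertices = C(9,2) = 36.
Subtract the 9 sides: 36 - 9 = 27 diagonals.

27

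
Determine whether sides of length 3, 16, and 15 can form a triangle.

For three segments to close into a triangle, no single side can be as long as the other two combined.
The longest side is 16, and 3 + 15 = 18 > 16.
A triangle can be formed.

Yes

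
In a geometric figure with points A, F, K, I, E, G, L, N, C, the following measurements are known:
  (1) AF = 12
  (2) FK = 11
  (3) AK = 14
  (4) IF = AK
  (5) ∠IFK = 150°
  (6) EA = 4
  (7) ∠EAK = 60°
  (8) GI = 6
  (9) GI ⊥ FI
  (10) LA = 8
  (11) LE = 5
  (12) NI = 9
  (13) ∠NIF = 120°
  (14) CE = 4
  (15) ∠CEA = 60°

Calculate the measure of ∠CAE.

Step 1: By the law of cosines on triangle AEC: AC² = 4² + 4² − 2·4·4·cos(60°) = 16, so AC = 4.
Step 2: By the inverse law of cosines on triangle CAE: cos(∠CAE) = (4² + 4² − 4²) / (2·4·4) = 16/32 = 0.5, so ∠CAE = 60°.

Therefore, the measure of angle ∠CAE = 60°.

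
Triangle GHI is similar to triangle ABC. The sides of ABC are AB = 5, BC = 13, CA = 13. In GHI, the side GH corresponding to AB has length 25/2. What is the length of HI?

Similar triangles have proportional sides. Setting up the proportion:
GH / AB = HI / BC
25/2 / 5 = HI / 13
HI = 13 * 25/2 / 5 = 65/2.

65/2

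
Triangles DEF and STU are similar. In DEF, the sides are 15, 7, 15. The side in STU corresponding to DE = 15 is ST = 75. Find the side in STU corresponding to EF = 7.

Since the triangles are similar, the ratio of corresponding sides is constant.
Scale factor k = ST / DE = 75 / 15 = 5
TU = k * EF = 5 * 7 = 35

35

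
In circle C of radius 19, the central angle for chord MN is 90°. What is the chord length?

Chord = 2(19) sin(45°) = 19*sqrt(2)

19*sqrt(2)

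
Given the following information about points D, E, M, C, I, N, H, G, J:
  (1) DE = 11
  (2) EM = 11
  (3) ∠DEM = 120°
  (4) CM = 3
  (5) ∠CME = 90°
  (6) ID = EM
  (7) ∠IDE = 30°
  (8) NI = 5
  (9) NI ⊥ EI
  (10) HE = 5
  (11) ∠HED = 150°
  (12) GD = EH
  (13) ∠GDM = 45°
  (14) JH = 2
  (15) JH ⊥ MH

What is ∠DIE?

From the given relations: ID = EM = 11.
Step 1: By the law of cosines on triangle IDE: IE² = 11² + 11² − 2·11·11·cos(30°) = 32.42, so IE ≈ 5.69.
Step 2: By the inverse law of cosines on triangle DIE: cos(∠DIE) = (11² + 5.69² − 11²) / (2·11·5.69) = 32.42/125.27 = 0.2588, so ∠DIE = 75°.

Therefore, the measure of angle ∠DIE = 75°.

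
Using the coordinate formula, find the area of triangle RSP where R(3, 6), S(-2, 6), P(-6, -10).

The Shoelace formula computes the area from vertex coordinates by summing cross products.
For vertices (3,6), (-2,6), (-6,-10):
Signed sum = 3*6 - -2*6 + -2*-10 - -6*6 + -6*6 - 3*-10
= 30 + 56 + -6 = 80
Area = (1/2)|80| = 40.

40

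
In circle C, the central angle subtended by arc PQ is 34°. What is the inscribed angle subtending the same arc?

An inscribed angle intercepts an arc from a point on the circle, while the central angle intercepts the same arc from the center.
The inscribed angle is always half the central angle: 34° / 2 = 17°.

17°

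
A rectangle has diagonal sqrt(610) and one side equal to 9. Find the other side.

Using the Pythagorean theorem: d^2 = a^2 + b^2
b^2 = d^2 - a^2
b^2 = 610 - 81
b^2 = 529
b = sqrt(529) = 23

23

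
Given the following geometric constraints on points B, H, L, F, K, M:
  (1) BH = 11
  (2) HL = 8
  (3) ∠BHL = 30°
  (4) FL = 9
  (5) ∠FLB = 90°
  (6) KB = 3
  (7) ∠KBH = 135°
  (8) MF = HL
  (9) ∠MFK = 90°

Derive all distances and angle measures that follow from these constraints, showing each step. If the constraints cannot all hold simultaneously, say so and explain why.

The constraints are consistent.

From the given relations:
  MF = HL = 8

Step 1: From BH = 11, HL = 8, and ∠BHL = 30°, by the law of cosines:
  BL² = BH² + HL² - 2·BH·HL·cos(30°) = 121 + 64 - 152.4 = 32.58
  BL ≈ 5.71

Step 2: From HB = 11, BK = 3, and ∠HBK = 135°, by the law of cosines:
  HK² = HB² + BK² - 2·HB·BK·cos(135°) = 121 + 9 + 46.67 = 176.7
  HK ≈ 13.29

Step 3: From BL = 5.71, LF = 9, and ∠BLF = 90°, by the law of cosines:
  BF² = BL² + LF² - 2·BL·LF·cos(90°) = 32.58 + 81 - 0 = 113.6
  BF ≈ 10.66

Step 4: From BH = 11, BL = 5.71, HL = 8, by the inverse law of cosines:
  cos(∠HBL) = (BH² + BL² - HL²) / (2·BH·BL)
  ∠HBL = 44.49°

Step 5: From HB = 11, HK = 13.29, BK = 3, by the inverse law of cosines:
  cos(∠BHK) = (HB² + HK² - BK²) / (2·HB·HK)
  ∠BHK = 9.18°

Step 6: From LB = 5.71, LH = 8, BH = 11, by the inverse law of cosines:
  cos(∠BLH) = (LB² + LH² - BH²) / (2·LB·LH)
  ∠BLH = 105.51°

Step 7: From KB = 3, KH = 13.29, BH = 11, by the inverse law of cosines:
  cos(∠BKH) = (KB² + KH² - BH²) / (2·KB·KH)
  ∠BKH = 35.82°

Step 8: From BF = 10.66, BL = 5.71, FL = 9, by the inverse law of cosines:
  cos(∠FBL) = (BF² + BL² - FL²) / (2·BF·BL)
  ∠FBL = 57.62°

Step 9: From FB = 10.66, FL = 9, BL = 5.71, by the inverse law of cosines:
  cos(∠BFL) = (FB² + FL² - BL²) / (2·FB·FL)
  ∠BFL = 32.38°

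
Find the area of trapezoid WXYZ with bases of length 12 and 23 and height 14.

A trapezoid's area equals the midsegment times the height.
The midsegment is (12 + 23) / 2 = 35/2.
Area = 35/2 * 14 = 245.

245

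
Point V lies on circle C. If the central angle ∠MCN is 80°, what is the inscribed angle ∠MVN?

Inscribed angle = 80° / 2 = 40° (inscribed angle theorem).

40°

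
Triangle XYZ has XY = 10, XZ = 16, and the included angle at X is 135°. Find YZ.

By the law of cosines: YZ^2 = XY^2 + XZ^2 - 2*XY*XZ*cos(X)
YZ^2 = 10^2 + 16^2 - 2*10*16*cos(135°)
YZ^2 = 100 + 256 - 320*(-sqrt(2)/2)
YZ^2 = 160*sqrt(2) + 356
YZ = 2*sqrt(40*sqrt(2) + 89)

2*sqrt(40*sqrt(2) + 89)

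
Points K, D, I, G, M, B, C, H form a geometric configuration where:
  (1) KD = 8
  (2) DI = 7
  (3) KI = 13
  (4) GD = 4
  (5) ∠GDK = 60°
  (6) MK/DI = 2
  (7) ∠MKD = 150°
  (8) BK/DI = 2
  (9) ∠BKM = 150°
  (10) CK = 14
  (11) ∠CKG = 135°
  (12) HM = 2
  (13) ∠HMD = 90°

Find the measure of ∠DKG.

Step 1: By the law of cosines on triangle KDG: KG² = 8² + 4² − 2·8·4·cos(60°) = 48, so KG = 4·√3.
Step 2: By the inverse law of cosines on triangle DKG: cos(∠DKG) = (8² + (4·√3)² − 4²) / (2·8·4·√3) = 96/110.85 = 0.866, so ∠DKG = 30°.

Therefore, the measure of angle ∠DKG = 30°.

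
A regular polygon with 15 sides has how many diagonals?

The number of diagonals in an n-gon is n(n - 3)/2.
For n = 15: 15(15 - 3)/2 = 15 × 12 / 2 = 90.

90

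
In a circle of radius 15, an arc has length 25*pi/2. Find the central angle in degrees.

The full circumference is 2πr = 30*pi.
The arc is 25*pi/2 / 30*pi = 5/12 of the full circle.
So the central angle = 5/12 × 360° = 150°.

150°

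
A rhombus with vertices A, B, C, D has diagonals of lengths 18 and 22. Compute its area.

Area of a rhombus = (d1 * d2) / 2
Area = (18 * 22) / 2
Area = 396 / 2
Area = 198

198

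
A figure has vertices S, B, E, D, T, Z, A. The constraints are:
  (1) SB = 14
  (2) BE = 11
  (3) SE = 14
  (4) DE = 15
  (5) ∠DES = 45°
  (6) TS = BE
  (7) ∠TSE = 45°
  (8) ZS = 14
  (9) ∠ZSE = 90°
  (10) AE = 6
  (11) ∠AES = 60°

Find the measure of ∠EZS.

Step 1: By the law of cosines on triangle ZSE: ZE² = 14² + 14² − 2·14·14·cos(90°) = 392, so ZE = 14·√2.
Step 2: By the inverse law of cosines on triangle EZS: cos(∠EZS) = ((14·√2)² + 14² − 14²) / (2·14·√2·14) = 392/554.37 = 0.7071, so ∠EZS = 45°.

Therefore, the measure of angle ∠EZS = 45°.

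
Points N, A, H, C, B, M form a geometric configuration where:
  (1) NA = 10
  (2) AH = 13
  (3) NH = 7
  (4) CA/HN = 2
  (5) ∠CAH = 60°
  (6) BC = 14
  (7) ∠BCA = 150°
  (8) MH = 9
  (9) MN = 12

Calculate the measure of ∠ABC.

From the given relations: CA = 2·HN = 2·7 = 14.
Step 1: By the law of cosines on triangle BCA: BA² = 14² + 14² − 2·14·14·cos(150°) = 731.48, so BA ≈ 27.05.
Step 2: By the inverse law of cosines on triangle ABC: cos(∠ABC) = (27.05² + 14² − 14²) / (2·27.05·14) = 731.48/757.29 = 0.9659, so ∠ABC = 15°.

Therefore, the measure of angle ∠ABC = 15°.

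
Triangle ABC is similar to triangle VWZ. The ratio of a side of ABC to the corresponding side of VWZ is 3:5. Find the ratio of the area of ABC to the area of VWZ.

Area ratio = (side ratio)^2 = (3/5)^2 = 9:25.

9:25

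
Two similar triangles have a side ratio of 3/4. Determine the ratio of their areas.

The ratio of areas of similar triangles equals the square of the side ratio.
Side ratio = 3:4
Area ratio = (3/4)^2 = 9/16 = 9:16

9:16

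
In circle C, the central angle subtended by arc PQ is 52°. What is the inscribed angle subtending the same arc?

An inscribed angle intercepts an arc from a point on the circle, while the central angle intercepts the same arc from the center.
The inscribed angle is always half the central angle: 52° / 2 = 26°.

26°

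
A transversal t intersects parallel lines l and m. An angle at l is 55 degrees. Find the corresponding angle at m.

Corresponding angles formed by parallel lines and a transversal are equal.
The given angle is 55 degrees.
The corresponding angle = 55 degrees.

55 degrees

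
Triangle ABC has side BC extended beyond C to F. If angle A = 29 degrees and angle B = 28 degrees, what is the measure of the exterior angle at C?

By the exterior angle theorem, an exterior angle of a triangle equals the sum of the two remote interior angles.
Exterior angle = angle A + angle B
Exterior angle = 29 + 28 = 57 degrees

57 degrees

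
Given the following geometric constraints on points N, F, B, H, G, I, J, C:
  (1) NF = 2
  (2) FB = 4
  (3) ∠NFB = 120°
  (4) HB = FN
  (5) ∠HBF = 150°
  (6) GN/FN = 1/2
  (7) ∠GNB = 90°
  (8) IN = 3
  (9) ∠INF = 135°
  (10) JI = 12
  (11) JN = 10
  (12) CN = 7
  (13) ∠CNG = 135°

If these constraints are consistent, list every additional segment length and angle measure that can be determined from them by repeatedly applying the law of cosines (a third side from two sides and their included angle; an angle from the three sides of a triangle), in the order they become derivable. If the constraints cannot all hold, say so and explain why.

The constraints are consistent. Derivable facts, in order:
After 1 step:
- FH ≈ 5.82
- FI ≈ 4.64
- GC ≈ 7.74
- NB = 2·√7
- ∠IJN = 11.72°
- ∠INJ = 125.69°
- ∠JIN = 42.6°
After 2 steps:
- BG = √29
- ∠BFH = 9.9°
- ∠BHF = 20.1°
- ∠BNF = 40.89°
- ∠CGN = 39.76°
- ∠FBN = 19.11°
- ∠FIN = 17.76°
- ∠GCN = 5.24°
- ∠IFN = 27.24°
After 3 steps:
- ∠BGN = 79.3°
- ∠GBN = 10.7°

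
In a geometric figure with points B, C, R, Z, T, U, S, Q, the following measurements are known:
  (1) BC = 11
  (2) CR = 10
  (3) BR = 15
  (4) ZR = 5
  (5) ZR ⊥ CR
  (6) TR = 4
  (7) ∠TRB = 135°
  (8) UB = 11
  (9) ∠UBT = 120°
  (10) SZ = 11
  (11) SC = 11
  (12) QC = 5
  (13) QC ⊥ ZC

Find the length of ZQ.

Step 1: By the law of cosines on triangle ZRC: ZC² = 5² + 10² − 2·5·10·cos(90°) = 125, so ZC = 5·√5.
Step 2: By the law of cosines on triangle ZCQ: ZQ² = (5·√5)² + 5² − 2·5·√5·5·cos(90°) = 150, so ZQ = 5·√6.

Therefore, the length of ZQ = 5·√6.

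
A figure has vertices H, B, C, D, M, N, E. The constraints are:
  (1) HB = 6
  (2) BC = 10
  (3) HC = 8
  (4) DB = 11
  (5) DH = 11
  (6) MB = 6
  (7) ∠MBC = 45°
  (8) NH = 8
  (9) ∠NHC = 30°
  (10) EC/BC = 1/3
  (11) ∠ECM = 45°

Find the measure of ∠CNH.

Step 1: By the law of cosines on triangle NHC: NC² = 8² + 8² − 2·8·8·cos(30°) = 17.15, so NC ≈ 4.14.
Step 2: By the inverse law of cosines on triangle CNH: cos(∠CNH) = (4.14² + 8² − 8²) / (2·4.14·8) = 17.15/66.26 = 0.2588, so ∠CNH = 75°.

Therefore, the measure of angle ∠CNH = 75°.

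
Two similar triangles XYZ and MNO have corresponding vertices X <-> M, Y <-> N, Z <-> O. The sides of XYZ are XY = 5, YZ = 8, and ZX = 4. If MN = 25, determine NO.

k = 25/5 = 5. NO = 5 * 8 = 40.

40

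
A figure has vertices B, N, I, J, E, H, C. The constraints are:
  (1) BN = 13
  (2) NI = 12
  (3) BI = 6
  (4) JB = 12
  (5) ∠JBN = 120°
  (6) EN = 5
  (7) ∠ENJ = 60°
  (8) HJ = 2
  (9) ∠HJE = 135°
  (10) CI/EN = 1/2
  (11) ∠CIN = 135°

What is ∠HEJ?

Step 1: By the law of cosines on triangle JBN: JN² = 12² + 13² − 2·12·13·cos(120°) = 469, so JN ≈ 21.66.
Step 2: By the law of cosines on triangle ENJ: EJ² = 5² + 21.66² − 2·5·21.66·cos(60°) = 385.72, so EJ ≈ 19.64.
Step 3: By the law of cosines on triangle EJH: EH² = 19.64² + 2² − 2·19.64·2·cos(135°) = 445.27, so EH ≈ 21.1.
Step 4: By the inverse law of cosines on triangle HEJ: cos(∠HEJ) = (21.1² + 19.64² − 2²) / (2·21.1·19.64) = 826.99/828.85 = 0.9978, so ∠HEJ = 3.84°.

Therefore, the measure of angle ∠HEJ = 3.84°.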